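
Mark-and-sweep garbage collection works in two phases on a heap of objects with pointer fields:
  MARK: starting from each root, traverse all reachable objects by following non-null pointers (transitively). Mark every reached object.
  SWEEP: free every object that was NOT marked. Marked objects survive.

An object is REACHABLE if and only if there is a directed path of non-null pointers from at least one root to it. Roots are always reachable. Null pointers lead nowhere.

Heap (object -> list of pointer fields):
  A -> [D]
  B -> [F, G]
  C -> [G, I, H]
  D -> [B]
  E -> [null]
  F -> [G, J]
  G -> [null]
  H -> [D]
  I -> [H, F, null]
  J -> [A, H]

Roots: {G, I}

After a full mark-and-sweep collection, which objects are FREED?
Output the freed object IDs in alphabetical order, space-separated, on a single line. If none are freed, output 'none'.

Answer: C E

Derivation:
Roots: G I
Mark G: refs=null, marked=G
Mark I: refs=H F null, marked=G I
Mark H: refs=D, marked=G H I
Mark F: refs=G J, marked=F G H I
Mark D: refs=B, marked=D F G H I
Mark J: refs=A H, marked=D F G H I J
Mark B: refs=F G, marked=B D F G H I J
Mark A: refs=D, marked=A B D F G H I J
Unmarked (collected): C E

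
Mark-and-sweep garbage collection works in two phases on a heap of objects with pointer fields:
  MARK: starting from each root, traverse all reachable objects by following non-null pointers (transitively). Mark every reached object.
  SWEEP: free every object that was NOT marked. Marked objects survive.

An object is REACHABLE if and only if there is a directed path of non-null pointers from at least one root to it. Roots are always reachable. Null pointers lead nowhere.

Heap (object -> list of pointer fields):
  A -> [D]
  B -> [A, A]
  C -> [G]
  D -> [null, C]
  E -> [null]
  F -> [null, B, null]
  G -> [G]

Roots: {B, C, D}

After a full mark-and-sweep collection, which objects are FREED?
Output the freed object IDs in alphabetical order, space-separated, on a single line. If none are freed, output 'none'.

Answer: E F

Derivation:
Roots: B C D
Mark B: refs=A A, marked=B
Mark C: refs=G, marked=B C
Mark D: refs=null C, marked=B C D
Mark A: refs=D, marked=A B C D
Mark G: refs=G, marked=A B C D G
Unmarked (collected): E F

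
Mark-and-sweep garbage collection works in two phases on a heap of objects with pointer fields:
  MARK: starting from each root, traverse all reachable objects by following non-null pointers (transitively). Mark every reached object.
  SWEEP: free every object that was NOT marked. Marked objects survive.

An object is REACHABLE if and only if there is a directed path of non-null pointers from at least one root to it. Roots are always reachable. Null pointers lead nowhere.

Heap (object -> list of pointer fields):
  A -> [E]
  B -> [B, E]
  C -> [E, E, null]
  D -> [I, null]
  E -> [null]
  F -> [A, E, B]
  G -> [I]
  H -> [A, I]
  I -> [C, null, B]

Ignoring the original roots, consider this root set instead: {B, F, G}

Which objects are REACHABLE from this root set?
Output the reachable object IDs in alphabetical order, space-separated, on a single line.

Roots: B F G
Mark B: refs=B E, marked=B
Mark F: refs=A E B, marked=B F
Mark G: refs=I, marked=B F G
Mark E: refs=null, marked=B E F G
Mark A: refs=E, marked=A B E F G
Mark I: refs=C null B, marked=A B E F G I
Mark C: refs=E E null, marked=A B C E F G I
Unmarked (collected): D H

Answer: A B C E F G I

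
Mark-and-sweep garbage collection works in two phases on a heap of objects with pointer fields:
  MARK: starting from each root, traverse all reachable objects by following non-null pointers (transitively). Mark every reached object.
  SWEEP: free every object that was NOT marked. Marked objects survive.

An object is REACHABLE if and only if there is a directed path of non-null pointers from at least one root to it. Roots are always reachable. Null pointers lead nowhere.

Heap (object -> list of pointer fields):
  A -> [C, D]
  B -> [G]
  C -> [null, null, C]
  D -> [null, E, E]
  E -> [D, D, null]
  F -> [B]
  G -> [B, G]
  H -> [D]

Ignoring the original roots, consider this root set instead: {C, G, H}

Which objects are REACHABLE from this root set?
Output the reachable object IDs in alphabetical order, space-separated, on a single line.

Roots: C G H
Mark C: refs=null null C, marked=C
Mark G: refs=B G, marked=C G
Mark H: refs=D, marked=C G H
Mark B: refs=G, marked=B C G H
Mark D: refs=null E E, marked=B C D G H
Mark E: refs=D D null, marked=B C D E G H
Unmarked (collected): A F

Answer: B C D E G H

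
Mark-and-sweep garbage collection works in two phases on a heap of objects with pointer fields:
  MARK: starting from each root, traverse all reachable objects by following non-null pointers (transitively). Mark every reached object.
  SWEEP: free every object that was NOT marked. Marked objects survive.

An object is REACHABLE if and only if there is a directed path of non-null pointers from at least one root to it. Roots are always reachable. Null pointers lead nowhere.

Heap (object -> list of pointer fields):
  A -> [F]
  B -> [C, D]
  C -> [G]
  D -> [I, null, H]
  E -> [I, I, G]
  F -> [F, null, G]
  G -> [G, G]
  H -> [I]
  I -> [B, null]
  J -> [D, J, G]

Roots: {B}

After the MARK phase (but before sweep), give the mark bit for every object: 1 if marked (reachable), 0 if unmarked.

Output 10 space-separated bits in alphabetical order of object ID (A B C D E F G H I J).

Roots: B
Mark B: refs=C D, marked=B
Mark C: refs=G, marked=B C
Mark D: refs=I null H, marked=B C D
Mark G: refs=G G, marked=B C D G
Mark I: refs=B null, marked=B C D G I
Mark H: refs=I, marked=B C D G H I
Unmarked (collected): A E F J

Answer: 0 1 1 1 0 0 1 1 1 0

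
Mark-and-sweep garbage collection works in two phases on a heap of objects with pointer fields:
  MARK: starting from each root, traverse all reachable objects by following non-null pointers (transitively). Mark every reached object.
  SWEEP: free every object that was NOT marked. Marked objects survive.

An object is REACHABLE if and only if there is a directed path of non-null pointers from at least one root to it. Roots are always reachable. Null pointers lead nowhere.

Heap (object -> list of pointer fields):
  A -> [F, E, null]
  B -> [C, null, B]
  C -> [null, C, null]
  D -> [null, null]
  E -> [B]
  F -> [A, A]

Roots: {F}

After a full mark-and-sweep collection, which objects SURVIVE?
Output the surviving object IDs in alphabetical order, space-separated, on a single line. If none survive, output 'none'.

Answer: A B C E F

Derivation:
Roots: F
Mark F: refs=A A, marked=F
Mark A: refs=F E null, marked=A F
Mark E: refs=B, marked=A E F
Mark B: refs=C null B, marked=A B E F
Mark C: refs=null C null, marked=A B C E F
Unmarked (collected): D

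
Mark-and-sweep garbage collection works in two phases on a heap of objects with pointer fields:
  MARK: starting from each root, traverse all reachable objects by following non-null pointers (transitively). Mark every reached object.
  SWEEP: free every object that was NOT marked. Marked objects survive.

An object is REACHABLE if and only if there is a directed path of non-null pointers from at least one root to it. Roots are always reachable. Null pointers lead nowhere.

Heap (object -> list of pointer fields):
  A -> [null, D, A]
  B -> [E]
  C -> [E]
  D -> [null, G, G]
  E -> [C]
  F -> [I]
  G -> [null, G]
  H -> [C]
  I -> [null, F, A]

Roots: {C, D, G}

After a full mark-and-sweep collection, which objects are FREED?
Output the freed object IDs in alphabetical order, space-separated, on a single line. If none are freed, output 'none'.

Answer: A B F H I

Derivation:
Roots: C D G
Mark C: refs=E, marked=C
Mark D: refs=null G G, marked=C D
Mark G: refs=null G, marked=C D G
Mark E: refs=C, marked=C D E G
Unmarked (collected): A B F H I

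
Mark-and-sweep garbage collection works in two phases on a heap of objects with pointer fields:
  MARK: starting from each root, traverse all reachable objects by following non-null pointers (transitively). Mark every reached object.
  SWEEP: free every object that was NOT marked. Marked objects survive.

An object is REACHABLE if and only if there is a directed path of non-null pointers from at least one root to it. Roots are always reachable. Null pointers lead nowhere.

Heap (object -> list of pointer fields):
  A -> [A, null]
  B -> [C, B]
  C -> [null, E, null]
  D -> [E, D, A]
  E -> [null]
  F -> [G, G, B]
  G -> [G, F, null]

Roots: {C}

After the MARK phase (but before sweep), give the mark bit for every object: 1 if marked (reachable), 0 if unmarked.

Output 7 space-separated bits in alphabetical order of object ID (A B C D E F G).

Roots: C
Mark C: refs=null E null, marked=C
Mark E: refs=null, marked=C E
Unmarked (collected): A B D F G

Answer: 0 0 1 0 1 0 0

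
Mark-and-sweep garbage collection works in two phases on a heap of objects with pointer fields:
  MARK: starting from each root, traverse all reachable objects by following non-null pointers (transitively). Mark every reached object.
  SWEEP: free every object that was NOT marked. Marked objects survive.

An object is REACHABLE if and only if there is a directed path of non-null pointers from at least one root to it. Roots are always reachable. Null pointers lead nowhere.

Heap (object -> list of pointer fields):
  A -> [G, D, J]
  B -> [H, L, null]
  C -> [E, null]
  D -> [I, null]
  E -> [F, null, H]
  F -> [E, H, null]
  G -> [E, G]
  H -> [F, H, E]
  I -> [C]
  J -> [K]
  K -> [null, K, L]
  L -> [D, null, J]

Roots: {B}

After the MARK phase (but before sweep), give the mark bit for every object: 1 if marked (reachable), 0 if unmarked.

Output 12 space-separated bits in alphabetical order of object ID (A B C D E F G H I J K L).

Roots: B
Mark B: refs=H L null, marked=B
Mark H: refs=F H E, marked=B H
Mark L: refs=D null J, marked=B H L
Mark F: refs=E H null, marked=B F H L
Mark E: refs=F null H, marked=B E F H L
Mark D: refs=I null, marked=B D E F H L
Mark J: refs=K, marked=B D E F H J L
Mark I: refs=C, marked=B D E F H I J L
Mark K: refs=null K L, marked=B D E F H I J K L
Mark C: refs=E null, marked=B C D E F H I J K L
Unmarked (collected): A G

Answer: 0 1 1 1 1 1 0 1 1 1 1 1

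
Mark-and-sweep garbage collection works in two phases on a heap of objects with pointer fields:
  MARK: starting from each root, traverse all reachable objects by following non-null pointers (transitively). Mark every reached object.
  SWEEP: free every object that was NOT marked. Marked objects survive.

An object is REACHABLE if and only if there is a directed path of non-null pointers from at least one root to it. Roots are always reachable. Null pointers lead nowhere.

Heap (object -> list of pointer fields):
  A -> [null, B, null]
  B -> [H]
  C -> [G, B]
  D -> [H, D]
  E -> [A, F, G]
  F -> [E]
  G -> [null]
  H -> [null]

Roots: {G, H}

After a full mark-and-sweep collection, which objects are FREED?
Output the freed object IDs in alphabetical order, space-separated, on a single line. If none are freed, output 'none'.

Roots: G H
Mark G: refs=null, marked=G
Mark H: refs=null, marked=G H
Unmarked (collected): A B C D E F

Answer: A B C D E F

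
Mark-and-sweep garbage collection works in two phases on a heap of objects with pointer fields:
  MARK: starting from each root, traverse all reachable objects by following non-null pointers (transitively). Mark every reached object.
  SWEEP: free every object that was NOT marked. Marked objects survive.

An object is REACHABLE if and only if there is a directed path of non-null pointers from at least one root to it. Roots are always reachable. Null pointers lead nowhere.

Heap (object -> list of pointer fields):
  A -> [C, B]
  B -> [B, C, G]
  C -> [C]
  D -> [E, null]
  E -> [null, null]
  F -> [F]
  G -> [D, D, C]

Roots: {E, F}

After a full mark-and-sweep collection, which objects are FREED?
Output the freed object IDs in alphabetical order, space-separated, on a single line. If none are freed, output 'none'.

Answer: A B C D G

Derivation:
Roots: E F
Mark E: refs=null null, marked=E
Mark F: refs=F, marked=E F
Unmarked (collected): A B C D G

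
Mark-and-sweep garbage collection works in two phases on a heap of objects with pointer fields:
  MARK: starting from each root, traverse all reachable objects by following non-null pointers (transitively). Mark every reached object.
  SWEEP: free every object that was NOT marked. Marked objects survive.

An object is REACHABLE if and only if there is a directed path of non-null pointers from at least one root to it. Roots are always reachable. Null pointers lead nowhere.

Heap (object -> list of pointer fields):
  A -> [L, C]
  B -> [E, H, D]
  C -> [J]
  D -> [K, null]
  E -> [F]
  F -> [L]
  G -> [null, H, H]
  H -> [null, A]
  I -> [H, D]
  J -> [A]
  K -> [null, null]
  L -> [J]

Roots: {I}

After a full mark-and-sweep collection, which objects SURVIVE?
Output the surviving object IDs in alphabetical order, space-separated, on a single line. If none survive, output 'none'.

Roots: I
Mark I: refs=H D, marked=I
Mark H: refs=null A, marked=H I
Mark D: refs=K null, marked=D H I
Mark A: refs=L C, marked=A D H I
Mark K: refs=null null, marked=A D H I K
Mark L: refs=J, marked=A D H I K L
Mark C: refs=J, marked=A C D H I K L
Mark J: refs=A, marked=A C D H I J K L
Unmarked (collected): B E F G

Answer: A C D H I J K L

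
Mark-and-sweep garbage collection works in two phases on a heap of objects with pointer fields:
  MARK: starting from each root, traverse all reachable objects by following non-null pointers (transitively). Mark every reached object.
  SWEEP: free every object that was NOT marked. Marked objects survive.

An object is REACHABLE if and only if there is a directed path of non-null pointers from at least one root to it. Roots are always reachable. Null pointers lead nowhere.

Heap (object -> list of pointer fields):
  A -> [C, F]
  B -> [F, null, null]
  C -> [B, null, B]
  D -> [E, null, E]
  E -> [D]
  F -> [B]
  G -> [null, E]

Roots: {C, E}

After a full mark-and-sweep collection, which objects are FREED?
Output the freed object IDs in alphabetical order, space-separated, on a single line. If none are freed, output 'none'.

Answer: A G

Derivation:
Roots: C E
Mark C: refs=B null B, marked=C
Mark E: refs=D, marked=C E
Mark B: refs=F null null, marked=B C E
Mark D: refs=E null E, marked=B C D E
Mark F: refs=B, marked=B C D E F
Unmarked (collected): A G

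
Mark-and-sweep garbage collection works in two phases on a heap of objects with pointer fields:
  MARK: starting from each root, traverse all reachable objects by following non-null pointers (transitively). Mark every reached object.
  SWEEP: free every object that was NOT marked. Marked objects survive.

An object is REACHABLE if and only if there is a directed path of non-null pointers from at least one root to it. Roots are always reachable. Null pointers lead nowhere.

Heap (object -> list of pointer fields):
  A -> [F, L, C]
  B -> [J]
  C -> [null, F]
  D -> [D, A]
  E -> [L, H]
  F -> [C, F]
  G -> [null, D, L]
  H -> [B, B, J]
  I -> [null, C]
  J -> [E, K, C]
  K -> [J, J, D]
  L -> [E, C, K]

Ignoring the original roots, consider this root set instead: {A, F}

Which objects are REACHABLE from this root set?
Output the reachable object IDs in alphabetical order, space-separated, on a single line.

Answer: A B C D E F H J K L

Derivation:
Roots: A F
Mark A: refs=F L C, marked=A
Mark F: refs=C F, marked=A F
Mark L: refs=E C K, marked=A F L
Mark C: refs=null F, marked=A C F L
Mark E: refs=L H, marked=A C E F L
Mark K: refs=J J D, marked=A C E F K L
Mark H: refs=B B J, marked=A C E F H K L
Mark J: refs=E K C, marked=A C E F H J K L
Mark D: refs=D A, marked=A C D E F H J K L
Mark B: refs=J, marked=A B C D E F H J K L
Unmarked (collected): G I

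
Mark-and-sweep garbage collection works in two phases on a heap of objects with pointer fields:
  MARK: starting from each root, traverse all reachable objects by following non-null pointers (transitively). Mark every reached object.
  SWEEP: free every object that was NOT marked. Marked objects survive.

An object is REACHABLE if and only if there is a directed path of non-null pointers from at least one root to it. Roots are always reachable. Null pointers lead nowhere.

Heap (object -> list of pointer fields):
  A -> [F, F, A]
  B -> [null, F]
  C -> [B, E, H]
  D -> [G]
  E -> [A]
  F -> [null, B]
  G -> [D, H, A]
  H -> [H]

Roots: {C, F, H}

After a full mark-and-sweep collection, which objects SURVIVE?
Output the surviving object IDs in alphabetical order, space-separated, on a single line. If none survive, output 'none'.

Answer: A B C E F H

Derivation:
Roots: C F H
Mark C: refs=B E H, marked=C
Mark F: refs=null B, marked=C F
Mark H: refs=H, marked=C F H
Mark B: refs=null F, marked=B C F H
Mark E: refs=A, marked=B C E F H
Mark A: refs=F F A, marked=A B C E F H
Unmarked (collected): D G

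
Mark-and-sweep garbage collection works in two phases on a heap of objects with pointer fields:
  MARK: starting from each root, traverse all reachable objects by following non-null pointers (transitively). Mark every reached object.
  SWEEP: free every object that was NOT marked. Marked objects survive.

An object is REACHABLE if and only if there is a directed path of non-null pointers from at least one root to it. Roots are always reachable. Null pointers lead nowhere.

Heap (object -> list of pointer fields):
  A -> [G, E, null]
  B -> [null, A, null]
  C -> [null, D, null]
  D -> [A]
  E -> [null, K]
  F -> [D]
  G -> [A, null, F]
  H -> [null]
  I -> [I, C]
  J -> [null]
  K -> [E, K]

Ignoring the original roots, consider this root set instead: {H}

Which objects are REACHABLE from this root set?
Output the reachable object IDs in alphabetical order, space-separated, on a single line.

Answer: H

Derivation:
Roots: H
Mark H: refs=null, marked=H
Unmarked (collected): A B C D E F G I J K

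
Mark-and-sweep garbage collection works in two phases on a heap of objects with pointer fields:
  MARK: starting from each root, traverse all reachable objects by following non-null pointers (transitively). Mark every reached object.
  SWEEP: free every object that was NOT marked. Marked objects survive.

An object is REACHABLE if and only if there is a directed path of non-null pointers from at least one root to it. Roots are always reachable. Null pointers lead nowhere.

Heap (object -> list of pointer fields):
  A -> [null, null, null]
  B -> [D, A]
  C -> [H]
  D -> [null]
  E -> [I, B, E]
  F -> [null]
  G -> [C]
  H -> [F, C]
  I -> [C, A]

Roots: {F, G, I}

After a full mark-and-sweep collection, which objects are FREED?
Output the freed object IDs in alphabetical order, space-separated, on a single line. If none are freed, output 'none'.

Answer: B D E

Derivation:
Roots: F G I
Mark F: refs=null, marked=F
Mark G: refs=C, marked=F G
Mark I: refs=C A, marked=F G I
Mark C: refs=H, marked=C F G I
Mark A: refs=null null null, marked=A C F G I
Mark H: refs=F C, marked=A C F G H I
Unmarked (collected): B D E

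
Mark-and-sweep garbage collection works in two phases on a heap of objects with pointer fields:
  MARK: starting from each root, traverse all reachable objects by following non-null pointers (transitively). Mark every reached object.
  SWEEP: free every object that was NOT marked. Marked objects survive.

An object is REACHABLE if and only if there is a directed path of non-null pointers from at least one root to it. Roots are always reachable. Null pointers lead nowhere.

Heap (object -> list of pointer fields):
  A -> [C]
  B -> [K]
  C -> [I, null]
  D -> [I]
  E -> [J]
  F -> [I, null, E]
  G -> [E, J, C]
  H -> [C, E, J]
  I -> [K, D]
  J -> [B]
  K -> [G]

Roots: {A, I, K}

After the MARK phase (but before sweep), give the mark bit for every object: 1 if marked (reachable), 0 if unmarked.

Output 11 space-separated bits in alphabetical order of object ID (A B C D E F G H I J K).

Answer: 1 1 1 1 1 0 1 0 1 1 1

Derivation:
Roots: A I K
Mark A: refs=C, marked=A
Mark I: refs=K D, marked=A I
Mark K: refs=G, marked=A I K
Mark C: refs=I null, marked=A C I K
Mark D: refs=I, marked=A C D I K
Mark G: refs=E J C, marked=A C D G I K
Mark E: refs=J, marked=A C D E G I K
Mark J: refs=B, marked=A C D E G I J K
Mark B: refs=K, marked=A B C D E G I J K
Unmarked (collected): F H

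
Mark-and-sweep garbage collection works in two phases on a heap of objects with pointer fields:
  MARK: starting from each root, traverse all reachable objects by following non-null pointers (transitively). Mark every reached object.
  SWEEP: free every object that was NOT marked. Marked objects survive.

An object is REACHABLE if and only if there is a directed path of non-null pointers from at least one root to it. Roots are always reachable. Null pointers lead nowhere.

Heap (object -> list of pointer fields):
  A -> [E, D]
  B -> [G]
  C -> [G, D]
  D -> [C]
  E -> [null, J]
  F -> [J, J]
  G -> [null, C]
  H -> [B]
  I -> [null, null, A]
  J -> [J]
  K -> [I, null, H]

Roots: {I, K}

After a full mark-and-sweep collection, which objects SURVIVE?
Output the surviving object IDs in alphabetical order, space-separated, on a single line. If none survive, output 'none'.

Roots: I K
Mark I: refs=null null A, marked=I
Mark K: refs=I null H, marked=I K
Mark A: refs=E D, marked=A I K
Mark H: refs=B, marked=A H I K
Mark E: refs=null J, marked=A E H I K
Mark D: refs=C, marked=A D E H I K
Mark B: refs=G, marked=A B D E H I K
Mark J: refs=J, marked=A B D E H I J K
Mark C: refs=G D, marked=A B C D E H I J K
Mark G: refs=null C, marked=A B C D E G H I J K
Unmarked (collected): F

Answer: A B C D E G H I J K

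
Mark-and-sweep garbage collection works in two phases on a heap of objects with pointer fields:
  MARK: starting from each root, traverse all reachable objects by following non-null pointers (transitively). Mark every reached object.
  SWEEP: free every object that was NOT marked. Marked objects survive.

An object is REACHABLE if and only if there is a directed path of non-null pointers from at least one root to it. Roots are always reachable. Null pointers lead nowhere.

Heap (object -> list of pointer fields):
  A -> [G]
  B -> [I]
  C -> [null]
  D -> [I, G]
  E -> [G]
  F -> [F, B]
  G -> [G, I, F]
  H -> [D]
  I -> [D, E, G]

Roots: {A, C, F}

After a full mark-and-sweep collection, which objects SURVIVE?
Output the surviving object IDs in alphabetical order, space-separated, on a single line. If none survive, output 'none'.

Answer: A B C D E F G I

Derivation:
Roots: A C F
Mark A: refs=G, marked=A
Mark C: refs=null, marked=A C
Mark F: refs=F B, marked=A C F
Mark G: refs=G I F, marked=A C F G
Mark B: refs=I, marked=A B C F G
Mark I: refs=D E G, marked=A B C F G I
Mark D: refs=I G, marked=A B C D F G I
Mark E: refs=G, marked=A B C D E F G I
Unmarked (collected): H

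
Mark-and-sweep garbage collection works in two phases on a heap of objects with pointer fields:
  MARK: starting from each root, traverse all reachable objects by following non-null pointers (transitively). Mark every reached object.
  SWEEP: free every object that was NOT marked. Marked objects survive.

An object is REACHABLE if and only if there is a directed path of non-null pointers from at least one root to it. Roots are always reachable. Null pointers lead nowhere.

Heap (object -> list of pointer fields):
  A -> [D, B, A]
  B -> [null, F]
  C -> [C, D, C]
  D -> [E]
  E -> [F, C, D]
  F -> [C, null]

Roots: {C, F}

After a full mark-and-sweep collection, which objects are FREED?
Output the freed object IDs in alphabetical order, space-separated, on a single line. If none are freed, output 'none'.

Answer: A B

Derivation:
Roots: C F
Mark C: refs=C D C, marked=C
Mark F: refs=C null, marked=C F
Mark D: refs=E, marked=C D F
Mark E: refs=F C D, marked=C D E F
Unmarked (collected): A B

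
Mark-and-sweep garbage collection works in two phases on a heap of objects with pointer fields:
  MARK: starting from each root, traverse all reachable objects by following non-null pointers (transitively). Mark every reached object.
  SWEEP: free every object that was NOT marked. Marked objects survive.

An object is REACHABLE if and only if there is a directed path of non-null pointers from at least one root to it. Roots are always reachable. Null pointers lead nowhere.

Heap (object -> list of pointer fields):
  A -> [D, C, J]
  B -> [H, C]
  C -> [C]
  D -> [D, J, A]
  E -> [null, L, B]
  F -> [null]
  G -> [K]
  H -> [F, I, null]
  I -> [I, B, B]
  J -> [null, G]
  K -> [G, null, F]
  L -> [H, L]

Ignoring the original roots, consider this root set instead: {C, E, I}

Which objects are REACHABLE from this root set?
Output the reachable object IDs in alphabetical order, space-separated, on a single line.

Answer: B C E F H I L

Derivation:
Roots: C E I
Mark C: refs=C, marked=C
Mark E: refs=null L B, marked=C E
Mark I: refs=I B B, marked=C E I
Mark L: refs=H L, marked=C E I L
Mark B: refs=H C, marked=B C E I L
Mark H: refs=F I null, marked=B C E H I L
Mark F: refs=null, marked=B C E F H I L
Unmarked (collected): A D G J K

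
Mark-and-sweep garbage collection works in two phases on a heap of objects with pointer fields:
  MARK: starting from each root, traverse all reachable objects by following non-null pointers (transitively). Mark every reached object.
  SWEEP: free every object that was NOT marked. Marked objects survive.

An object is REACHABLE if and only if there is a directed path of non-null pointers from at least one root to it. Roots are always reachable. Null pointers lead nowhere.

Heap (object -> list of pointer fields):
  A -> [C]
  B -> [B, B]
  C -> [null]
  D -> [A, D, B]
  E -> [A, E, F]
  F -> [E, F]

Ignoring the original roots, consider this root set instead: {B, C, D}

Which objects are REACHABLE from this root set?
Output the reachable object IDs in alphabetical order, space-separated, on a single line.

Answer: A B C D

Derivation:
Roots: B C D
Mark B: refs=B B, marked=B
Mark C: refs=null, marked=B C
Mark D: refs=A D B, marked=B C D
Mark A: refs=C, marked=A B C D
Unmarked (collected): E F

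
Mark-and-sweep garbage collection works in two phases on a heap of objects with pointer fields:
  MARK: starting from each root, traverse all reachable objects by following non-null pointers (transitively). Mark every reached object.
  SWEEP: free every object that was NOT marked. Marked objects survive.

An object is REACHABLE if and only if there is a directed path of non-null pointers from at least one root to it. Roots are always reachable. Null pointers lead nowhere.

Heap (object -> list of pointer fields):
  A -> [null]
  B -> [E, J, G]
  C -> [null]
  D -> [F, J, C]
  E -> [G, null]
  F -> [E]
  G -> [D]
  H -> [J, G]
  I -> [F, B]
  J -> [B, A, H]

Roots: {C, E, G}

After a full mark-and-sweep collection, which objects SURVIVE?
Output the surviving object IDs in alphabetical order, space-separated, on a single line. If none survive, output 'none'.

Roots: C E G
Mark C: refs=null, marked=C
Mark E: refs=G null, marked=C E
Mark G: refs=D, marked=C E G
Mark D: refs=F J C, marked=C D E G
Mark F: refs=E, marked=C D E F G
Mark J: refs=B A H, marked=C D E F G J
Mark B: refs=E J G, marked=B C D E F G J
Mark A: refs=null, marked=A B C D E F G J
Mark H: refs=J G, marked=A B C D E F G H J
Unmarked (collected): I

Answer: A B C D E F G H J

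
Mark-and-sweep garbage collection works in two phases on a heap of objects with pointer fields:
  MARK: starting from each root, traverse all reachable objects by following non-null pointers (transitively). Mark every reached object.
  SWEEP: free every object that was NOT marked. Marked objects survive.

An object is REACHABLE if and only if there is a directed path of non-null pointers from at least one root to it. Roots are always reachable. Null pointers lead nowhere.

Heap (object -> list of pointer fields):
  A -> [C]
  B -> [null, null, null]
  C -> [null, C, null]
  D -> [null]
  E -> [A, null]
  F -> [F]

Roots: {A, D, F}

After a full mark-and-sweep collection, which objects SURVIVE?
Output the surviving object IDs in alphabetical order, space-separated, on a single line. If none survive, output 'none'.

Roots: A D F
Mark A: refs=C, marked=A
Mark D: refs=null, marked=A D
Mark F: refs=F, marked=A D F
Mark C: refs=null C null, marked=A C D F
Unmarked (collected): B E

Answer: A C D F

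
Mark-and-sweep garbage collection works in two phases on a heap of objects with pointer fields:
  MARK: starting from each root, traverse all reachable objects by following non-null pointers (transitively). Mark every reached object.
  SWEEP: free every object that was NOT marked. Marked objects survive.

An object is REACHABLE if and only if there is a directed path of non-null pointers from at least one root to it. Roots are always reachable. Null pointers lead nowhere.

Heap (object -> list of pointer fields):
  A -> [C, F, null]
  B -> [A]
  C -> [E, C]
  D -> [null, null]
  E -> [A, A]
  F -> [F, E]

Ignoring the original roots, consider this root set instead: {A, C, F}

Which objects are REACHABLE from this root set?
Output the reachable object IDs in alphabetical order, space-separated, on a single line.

Answer: A C E F

Derivation:
Roots: A C F
Mark A: refs=C F null, marked=A
Mark C: refs=E C, marked=A C
Mark F: refs=F E, marked=A C F
Mark E: refs=A A, marked=A C E F
Unmarked (collected): B D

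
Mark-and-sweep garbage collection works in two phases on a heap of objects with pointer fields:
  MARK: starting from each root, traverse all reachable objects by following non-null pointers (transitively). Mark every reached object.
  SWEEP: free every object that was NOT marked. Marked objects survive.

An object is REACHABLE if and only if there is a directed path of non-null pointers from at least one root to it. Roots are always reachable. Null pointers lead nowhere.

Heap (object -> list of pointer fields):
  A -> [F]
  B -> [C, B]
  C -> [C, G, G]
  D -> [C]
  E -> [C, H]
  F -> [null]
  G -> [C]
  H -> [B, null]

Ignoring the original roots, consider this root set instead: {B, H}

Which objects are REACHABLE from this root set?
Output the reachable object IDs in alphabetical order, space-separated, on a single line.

Roots: B H
Mark B: refs=C B, marked=B
Mark H: refs=B null, marked=B H
Mark C: refs=C G G, marked=B C H
Mark G: refs=C, marked=B C G H
Unmarked (collected): A D E F

Answer: B C G H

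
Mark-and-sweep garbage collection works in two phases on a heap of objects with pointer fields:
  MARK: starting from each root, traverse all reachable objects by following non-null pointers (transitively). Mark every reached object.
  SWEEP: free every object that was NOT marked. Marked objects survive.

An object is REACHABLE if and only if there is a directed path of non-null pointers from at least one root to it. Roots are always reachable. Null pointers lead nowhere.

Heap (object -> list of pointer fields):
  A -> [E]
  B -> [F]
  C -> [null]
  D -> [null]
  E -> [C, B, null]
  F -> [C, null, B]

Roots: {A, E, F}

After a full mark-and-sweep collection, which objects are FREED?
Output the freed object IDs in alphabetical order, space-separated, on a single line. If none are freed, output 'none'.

Answer: D

Derivation:
Roots: A E F
Mark A: refs=E, marked=A
Mark E: refs=C B null, marked=A E
Mark F: refs=C null B, marked=A E F
Mark C: refs=null, marked=A C E F
Mark B: refs=F, marked=A B C E F
Unmarked (collected): D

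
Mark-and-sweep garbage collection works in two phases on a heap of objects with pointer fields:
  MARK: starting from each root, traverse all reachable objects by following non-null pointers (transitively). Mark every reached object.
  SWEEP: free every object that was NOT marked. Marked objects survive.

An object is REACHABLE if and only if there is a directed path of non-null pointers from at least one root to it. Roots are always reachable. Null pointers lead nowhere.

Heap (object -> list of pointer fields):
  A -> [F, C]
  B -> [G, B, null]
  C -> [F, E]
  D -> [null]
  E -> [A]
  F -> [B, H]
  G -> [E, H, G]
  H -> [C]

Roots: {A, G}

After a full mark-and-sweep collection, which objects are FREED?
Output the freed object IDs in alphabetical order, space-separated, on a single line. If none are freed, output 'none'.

Roots: A G
Mark A: refs=F C, marked=A
Mark G: refs=E H G, marked=A G
Mark F: refs=B H, marked=A F G
Mark C: refs=F E, marked=A C F G
Mark E: refs=A, marked=A C E F G
Mark H: refs=C, marked=A C E F G H
Mark B: refs=G B null, marked=A B C E F G H
Unmarked (collected): D

Answer: D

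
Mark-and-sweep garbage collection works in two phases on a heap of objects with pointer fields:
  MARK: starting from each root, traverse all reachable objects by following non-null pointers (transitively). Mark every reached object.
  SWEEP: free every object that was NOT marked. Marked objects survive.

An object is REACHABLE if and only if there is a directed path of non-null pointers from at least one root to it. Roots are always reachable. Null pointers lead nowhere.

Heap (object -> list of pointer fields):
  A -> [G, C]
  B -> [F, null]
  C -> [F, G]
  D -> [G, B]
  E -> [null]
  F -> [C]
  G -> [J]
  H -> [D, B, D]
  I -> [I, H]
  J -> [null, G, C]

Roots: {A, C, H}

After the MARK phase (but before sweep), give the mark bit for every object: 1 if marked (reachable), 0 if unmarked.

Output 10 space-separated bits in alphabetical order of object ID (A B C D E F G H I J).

Answer: 1 1 1 1 0 1 1 1 0 1

Derivation:
Roots: A C H
Mark A: refs=G C, marked=A
Mark C: refs=F G, marked=A C
Mark H: refs=D B D, marked=A C H
Mark G: refs=J, marked=A C G H
Mark F: refs=C, marked=A C F G H
Mark D: refs=G B, marked=A C D F G H
Mark B: refs=F null, marked=A B C D F G H
Mark J: refs=null G C, marked=A B C D F G H J
Unmarked (collected): E I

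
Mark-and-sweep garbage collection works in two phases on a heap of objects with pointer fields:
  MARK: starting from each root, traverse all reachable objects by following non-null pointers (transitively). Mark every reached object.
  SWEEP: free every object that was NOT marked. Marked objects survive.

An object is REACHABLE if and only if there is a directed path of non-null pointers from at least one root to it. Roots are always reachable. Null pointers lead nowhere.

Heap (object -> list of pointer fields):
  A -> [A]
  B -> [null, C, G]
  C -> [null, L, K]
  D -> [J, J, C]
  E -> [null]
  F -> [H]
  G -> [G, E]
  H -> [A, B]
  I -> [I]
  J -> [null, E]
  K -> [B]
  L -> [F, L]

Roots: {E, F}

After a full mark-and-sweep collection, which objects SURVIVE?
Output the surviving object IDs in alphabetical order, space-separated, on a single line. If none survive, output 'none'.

Answer: A B C E F G H K L

Derivation:
Roots: E F
Mark E: refs=null, marked=E
Mark F: refs=H, marked=E F
Mark H: refs=A B, marked=E F H
Mark A: refs=A, marked=A E F H
Mark B: refs=null C G, marked=A B E F H
Mark C: refs=null L K, marked=A B C E F H
Mark G: refs=G E, marked=A B C E F G H
Mark L: refs=F L, marked=A B C E F G H L
Mark K: refs=B, marked=A B C E F G H K L
Unmarked (collected): D I J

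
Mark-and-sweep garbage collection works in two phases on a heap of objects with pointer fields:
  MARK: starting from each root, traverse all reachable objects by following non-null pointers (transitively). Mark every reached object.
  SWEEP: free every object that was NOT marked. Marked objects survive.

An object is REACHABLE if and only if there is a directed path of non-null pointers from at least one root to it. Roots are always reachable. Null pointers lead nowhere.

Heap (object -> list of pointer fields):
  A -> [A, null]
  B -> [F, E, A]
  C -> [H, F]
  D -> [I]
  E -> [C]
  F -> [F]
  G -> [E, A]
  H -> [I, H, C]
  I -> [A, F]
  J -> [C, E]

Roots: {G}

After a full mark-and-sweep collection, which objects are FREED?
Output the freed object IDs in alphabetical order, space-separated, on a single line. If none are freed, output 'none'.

Roots: G
Mark G: refs=E A, marked=G
Mark E: refs=C, marked=E G
Mark A: refs=A null, marked=A E G
Mark C: refs=H F, marked=A C E G
Mark H: refs=I H C, marked=A C E G H
Mark F: refs=F, marked=A C E F G H
Mark I: refs=A F, marked=A C E F G H I
Unmarked (collected): B D J

Answer: B D J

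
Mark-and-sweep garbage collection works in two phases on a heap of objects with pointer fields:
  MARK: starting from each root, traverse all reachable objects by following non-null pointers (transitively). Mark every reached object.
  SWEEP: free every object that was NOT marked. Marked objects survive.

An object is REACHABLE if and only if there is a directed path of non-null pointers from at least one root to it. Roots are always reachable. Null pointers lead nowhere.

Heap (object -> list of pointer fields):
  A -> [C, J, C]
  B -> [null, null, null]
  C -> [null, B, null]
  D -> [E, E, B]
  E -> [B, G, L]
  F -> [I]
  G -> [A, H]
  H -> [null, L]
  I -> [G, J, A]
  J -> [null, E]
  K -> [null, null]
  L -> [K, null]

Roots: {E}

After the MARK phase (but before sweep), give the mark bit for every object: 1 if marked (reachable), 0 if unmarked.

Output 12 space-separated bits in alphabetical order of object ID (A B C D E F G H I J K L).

Answer: 1 1 1 0 1 0 1 1 0 1 1 1

Derivation:
Roots: E
Mark E: refs=B G L, marked=E
Mark B: refs=null null null, marked=B E
Mark G: refs=A H, marked=B E G
Mark L: refs=K null, marked=B E G L
Mark A: refs=C J C, marked=A B E G L
Mark H: refs=null L, marked=A B E G H L
Mark K: refs=null null, marked=A B E G H K L
Mark C: refs=null B null, marked=A B C E G H K L
Mark J: refs=null E, marked=A B C E G H J K L
Unmarked (collected): D F I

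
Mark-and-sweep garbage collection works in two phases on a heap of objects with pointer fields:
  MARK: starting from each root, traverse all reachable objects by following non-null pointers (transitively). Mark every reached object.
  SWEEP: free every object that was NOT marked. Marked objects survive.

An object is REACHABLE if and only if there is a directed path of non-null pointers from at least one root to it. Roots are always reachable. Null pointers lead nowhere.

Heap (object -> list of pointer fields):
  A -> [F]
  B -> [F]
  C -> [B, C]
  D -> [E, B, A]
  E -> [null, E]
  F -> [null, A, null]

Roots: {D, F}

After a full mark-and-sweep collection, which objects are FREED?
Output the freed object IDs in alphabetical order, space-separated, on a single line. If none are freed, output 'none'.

Roots: D F
Mark D: refs=E B A, marked=D
Mark F: refs=null A null, marked=D F
Mark E: refs=null E, marked=D E F
Mark B: refs=F, marked=B D E F
Mark A: refs=F, marked=A B D E F
Unmarked (collected): C

Answer: C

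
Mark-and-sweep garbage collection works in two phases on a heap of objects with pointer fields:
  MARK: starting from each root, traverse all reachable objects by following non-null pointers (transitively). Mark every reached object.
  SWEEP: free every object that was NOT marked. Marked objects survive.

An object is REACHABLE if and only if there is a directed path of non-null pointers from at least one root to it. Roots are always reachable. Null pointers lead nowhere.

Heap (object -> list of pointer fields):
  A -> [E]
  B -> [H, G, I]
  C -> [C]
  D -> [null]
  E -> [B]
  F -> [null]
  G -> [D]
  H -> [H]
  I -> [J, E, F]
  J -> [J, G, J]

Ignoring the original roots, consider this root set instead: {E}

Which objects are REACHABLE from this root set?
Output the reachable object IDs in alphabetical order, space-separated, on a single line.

Roots: E
Mark E: refs=B, marked=E
Mark B: refs=H G I, marked=B E
Mark H: refs=H, marked=B E H
Mark G: refs=D, marked=B E G H
Mark I: refs=J E F, marked=B E G H I
Mark D: refs=null, marked=B D E G H I
Mark J: refs=J G J, marked=B D E G H I J
Mark F: refs=null, marked=B D E F G H I J
Unmarked (collected): A C

Answer: B D E F G H I J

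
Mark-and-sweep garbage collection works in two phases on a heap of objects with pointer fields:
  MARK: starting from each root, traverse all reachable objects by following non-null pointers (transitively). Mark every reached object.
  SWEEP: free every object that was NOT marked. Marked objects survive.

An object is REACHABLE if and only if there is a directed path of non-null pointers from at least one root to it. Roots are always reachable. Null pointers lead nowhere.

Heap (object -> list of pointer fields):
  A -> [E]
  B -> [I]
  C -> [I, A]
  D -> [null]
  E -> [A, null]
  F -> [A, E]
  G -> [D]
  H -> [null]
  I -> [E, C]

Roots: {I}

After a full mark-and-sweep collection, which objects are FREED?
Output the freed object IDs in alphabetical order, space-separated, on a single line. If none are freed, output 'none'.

Roots: I
Mark I: refs=E C, marked=I
Mark E: refs=A null, marked=E I
Mark C: refs=I A, marked=C E I
Mark A: refs=E, marked=A C E I
Unmarked (collected): B D F G H

Answer: B D F G H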